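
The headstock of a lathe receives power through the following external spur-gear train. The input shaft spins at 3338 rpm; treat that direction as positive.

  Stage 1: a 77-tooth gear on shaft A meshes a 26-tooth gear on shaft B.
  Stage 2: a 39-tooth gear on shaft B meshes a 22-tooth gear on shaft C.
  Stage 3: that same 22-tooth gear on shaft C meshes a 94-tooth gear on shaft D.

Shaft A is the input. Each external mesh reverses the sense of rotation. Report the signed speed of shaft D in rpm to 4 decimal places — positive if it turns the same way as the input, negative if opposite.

-4101.4787 rpm (opposite to input, |ω| = 4101.4787 rpm)

Stage 1 [77T→26T]: ω = 3338.0000×77/26 = 9885.6154 rpm, dir flips to −; running = −9885.6154
Stage 2 [39T→22T]: ω = 9885.6154×39/22 = 17524.5000 rpm, dir flips to +; running = +17524.5000
Stage 3 [22T→94T]: ω = 17524.5000×22/94 = 4101.4787 rpm, dir flips to −; running = −4101.4787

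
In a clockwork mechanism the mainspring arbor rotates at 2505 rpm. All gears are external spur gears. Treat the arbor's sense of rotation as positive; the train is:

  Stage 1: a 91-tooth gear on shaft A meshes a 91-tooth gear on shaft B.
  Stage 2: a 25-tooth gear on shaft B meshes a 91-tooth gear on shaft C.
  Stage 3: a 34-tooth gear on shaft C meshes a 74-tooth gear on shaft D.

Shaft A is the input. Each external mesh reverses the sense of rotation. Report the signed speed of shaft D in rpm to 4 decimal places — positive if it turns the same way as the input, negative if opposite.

Stage 1 [91T→91T]: ω = 2505.0000×91/91 = 2505.0000 rpm, dir flips to −; running = −2505.0000
Stage 2 [25T→91T]: ω = 2505.0000×25/91 = 688.1868 rpm, dir flips to +; running = +688.1868
Stage 3 [34T→74T]: ω = 688.1868×34/74 = 316.1939 rpm, dir flips to −; running = −316.1939

-316.1939 rpm (opposite to input, |ω| = 316.1939 rpm)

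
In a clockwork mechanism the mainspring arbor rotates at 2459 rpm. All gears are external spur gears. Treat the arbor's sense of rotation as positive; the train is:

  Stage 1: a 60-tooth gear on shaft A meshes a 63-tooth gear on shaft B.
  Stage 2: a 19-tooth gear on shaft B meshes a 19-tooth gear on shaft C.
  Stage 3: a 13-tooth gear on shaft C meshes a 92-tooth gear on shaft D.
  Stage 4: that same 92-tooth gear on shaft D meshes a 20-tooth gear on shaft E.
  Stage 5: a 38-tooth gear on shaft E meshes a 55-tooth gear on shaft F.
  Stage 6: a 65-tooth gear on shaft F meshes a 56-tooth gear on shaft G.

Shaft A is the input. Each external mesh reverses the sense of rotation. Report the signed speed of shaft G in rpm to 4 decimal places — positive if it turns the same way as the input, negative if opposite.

+1220.7559 rpm (same as input, |ω| = 1220.7559 rpm)

Stage 1 [60T→63T]: ω = 2459.0000×60/63 = 2341.9048 rpm, dir flips to −; running = −2341.9048
Stage 2 [19T→19T]: ω = 2341.9048×19/19 = 2341.9048 rpm, dir flips to +; running = +2341.9048
Stage 3 [13T→92T]: ω = 2341.9048×13/92 = 330.9213 rpm, dir flips to −; running = −330.9213
Stage 4 [92T→20T]: ω = 330.9213×92/20 = 1522.2381 rpm, dir flips to +; running = +1522.2381
Stage 5 [38T→55T]: ω = 1522.2381×38/55 = 1051.7281 rpm, dir flips to −; running = −1051.7281
Stage 6 [65T→56T]: ω = 1051.7281×65/56 = 1220.7559 rpm, dir flips to +; running = +1220.7559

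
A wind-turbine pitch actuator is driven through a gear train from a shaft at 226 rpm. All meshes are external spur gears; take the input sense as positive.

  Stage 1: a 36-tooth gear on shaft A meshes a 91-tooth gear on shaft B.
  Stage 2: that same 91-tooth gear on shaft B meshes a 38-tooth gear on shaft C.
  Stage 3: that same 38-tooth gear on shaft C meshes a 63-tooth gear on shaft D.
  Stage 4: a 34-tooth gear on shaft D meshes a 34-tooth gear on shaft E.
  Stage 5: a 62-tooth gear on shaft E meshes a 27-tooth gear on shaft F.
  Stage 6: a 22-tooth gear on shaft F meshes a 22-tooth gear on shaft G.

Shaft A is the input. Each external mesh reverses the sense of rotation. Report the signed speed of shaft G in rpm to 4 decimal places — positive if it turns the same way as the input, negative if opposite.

Stage 1 [36T→91T]: ω = 226.0000×36/91 = 89.4066 rpm, dir flips to −; running = −89.4066
Stage 2 [91T→38T]: ω = 89.4066×91/38 = 214.1053 rpm, dir flips to +; running = +214.1053
Stage 3 [38T→63T]: ω = 214.1053×38/63 = 129.1429 rpm, dir flips to −; running = −129.1429
Stage 4 [34T→34T]: ω = 129.1429×34/34 = 129.1429 rpm, dir flips to +; running = +129.1429
Stage 5 [62T→27T]: ω = 129.1429×62/27 = 296.5503 rpm, dir flips to −; running = −296.5503
Stage 6 [22T→22T]: ω = 296.5503×22/22 = 296.5503 rpm, dir flips to +; running = +296.5503

+296.5503 rpm (same as input, |ω| = 296.5503 rpm)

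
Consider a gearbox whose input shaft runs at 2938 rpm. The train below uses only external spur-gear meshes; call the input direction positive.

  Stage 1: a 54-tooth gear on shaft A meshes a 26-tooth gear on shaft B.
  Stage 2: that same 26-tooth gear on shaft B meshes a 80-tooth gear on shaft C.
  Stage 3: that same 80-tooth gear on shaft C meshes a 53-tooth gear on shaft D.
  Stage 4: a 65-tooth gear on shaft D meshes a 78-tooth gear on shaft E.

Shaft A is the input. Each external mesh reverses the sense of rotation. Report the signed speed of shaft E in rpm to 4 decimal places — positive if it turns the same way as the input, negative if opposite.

Stage 1 [54T→26T]: ω = 2938.0000×54/26 = 6102.0000 rpm, dir flips to −; running = −6102.0000
Stage 2 [26T→80T]: ω = 6102.0000×26/80 = 1983.1500 rpm, dir flips to +; running = +1983.1500
Stage 3 [80T→53T]: ω = 1983.1500×80/53 = 2993.4340 rpm, dir flips to −; running = −2993.4340
Stage 4 [65T→78T]: ω = 2993.4340×65/78 = 2494.5283 rpm, dir flips to +; running = +2494.5283

+2494.5283 rpm (same as input, |ω| = 2494.5283 rpm)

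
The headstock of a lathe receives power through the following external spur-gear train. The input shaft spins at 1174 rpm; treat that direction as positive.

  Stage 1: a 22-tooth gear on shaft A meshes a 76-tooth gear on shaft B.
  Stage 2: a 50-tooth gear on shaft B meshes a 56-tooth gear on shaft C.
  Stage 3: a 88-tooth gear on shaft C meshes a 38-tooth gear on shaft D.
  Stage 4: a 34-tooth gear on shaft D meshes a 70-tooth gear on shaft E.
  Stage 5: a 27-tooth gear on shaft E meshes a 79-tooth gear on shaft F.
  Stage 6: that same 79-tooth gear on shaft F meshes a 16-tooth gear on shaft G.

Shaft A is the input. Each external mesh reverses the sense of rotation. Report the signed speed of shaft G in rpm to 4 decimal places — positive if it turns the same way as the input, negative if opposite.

+575.9475 rpm (same as input, |ω| = 575.9475 rpm)

Stage 1 [22T→76T]: ω = 1174.0000×22/76 = 339.8421 rpm, dir flips to −; running = −339.8421
Stage 2 [50T→56T]: ω = 339.8421×50/56 = 303.4305 rpm, dir flips to +; running = +303.4305
Stage 3 [88T→38T]: ω = 303.4305×88/38 = 702.6810 rpm, dir flips to −; running = −702.6810
Stage 4 [34T→70T]: ω = 702.6810×34/70 = 341.3022 rpm, dir flips to +; running = +341.3022
Stage 5 [27T→79T]: ω = 341.3022×27/79 = 116.6476 rpm, dir flips to −; running = −116.6476
Stage 6 [79T→16T]: ω = 116.6476×79/16 = 575.9475 rpm, dir flips to +; running = +575.9475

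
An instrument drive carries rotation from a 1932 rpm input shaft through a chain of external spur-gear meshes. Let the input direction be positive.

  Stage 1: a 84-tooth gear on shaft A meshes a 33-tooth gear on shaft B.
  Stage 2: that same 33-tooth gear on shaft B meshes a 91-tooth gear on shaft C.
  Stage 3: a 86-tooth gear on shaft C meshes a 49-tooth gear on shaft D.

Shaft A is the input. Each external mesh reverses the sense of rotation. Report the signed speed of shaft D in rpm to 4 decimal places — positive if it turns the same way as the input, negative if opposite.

Stage 1 [84T→33T]: ω = 1932.0000×84/33 = 4917.8182 rpm, dir flips to −; running = −4917.8182
Stage 2 [33T→91T]: ω = 4917.8182×33/91 = 1783.3846 rpm, dir flips to +; running = +1783.3846
Stage 3 [86T→49T]: ω = 1783.3846×86/49 = 3130.0220 rpm, dir flips to −; running = −3130.0220

-3130.0220 rpm (opposite to input, |ω| = 3130.0220 rpm)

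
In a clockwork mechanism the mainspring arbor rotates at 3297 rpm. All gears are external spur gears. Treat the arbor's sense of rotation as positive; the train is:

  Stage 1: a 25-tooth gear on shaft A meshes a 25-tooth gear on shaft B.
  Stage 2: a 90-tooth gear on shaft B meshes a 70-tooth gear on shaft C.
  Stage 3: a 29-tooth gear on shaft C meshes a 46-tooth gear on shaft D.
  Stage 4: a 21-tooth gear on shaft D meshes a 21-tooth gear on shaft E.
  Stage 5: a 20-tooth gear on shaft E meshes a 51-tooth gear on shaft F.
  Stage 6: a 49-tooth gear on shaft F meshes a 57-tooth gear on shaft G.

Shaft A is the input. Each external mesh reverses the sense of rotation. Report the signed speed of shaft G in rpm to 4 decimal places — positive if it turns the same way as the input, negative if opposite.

Stage 1 [25T→25T]: ω = 3297.0000×25/25 = 3297.0000 rpm, dir flips to −; running = −3297.0000
Stage 2 [90T→70T]: ω = 3297.0000×90/70 = 4239.0000 rpm, dir flips to +; running = +4239.0000
Stage 3 [29T→46T]: ω = 4239.0000×29/46 = 2672.4130 rpm, dir flips to −; running = −2672.4130
Stage 4 [21T→21T]: ω = 2672.4130×21/21 = 2672.4130 rpm, dir flips to +; running = +2672.4130
Stage 5 [20T→51T]: ω = 2672.4130×20/51 = 1048.0051 rpm, dir flips to −; running = −1048.0051
Stage 6 [49T→57T]: ω = 1048.0051×49/57 = 900.9167 rpm, dir flips to +; running = +900.9167

+900.9167 rpm (same as input, |ω| = 900.9167 rpm)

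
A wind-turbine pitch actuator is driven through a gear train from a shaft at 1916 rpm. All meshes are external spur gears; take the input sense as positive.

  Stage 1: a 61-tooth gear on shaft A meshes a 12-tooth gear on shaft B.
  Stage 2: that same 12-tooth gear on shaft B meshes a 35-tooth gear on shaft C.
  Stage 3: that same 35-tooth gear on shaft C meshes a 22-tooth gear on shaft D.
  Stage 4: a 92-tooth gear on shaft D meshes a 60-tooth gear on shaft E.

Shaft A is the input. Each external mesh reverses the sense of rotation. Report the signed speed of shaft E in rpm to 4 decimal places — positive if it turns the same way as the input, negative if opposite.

Stage 1 [61T→12T]: ω = 1916.0000×61/12 = 9739.6667 rpm, dir flips to −; running = −9739.6667
Stage 2 [12T→35T]: ω = 9739.6667×12/35 = 3339.3143 rpm, dir flips to +; running = +3339.3143
Stage 3 [35T→22T]: ω = 3339.3143×35/22 = 5312.5455 rpm, dir flips to −; running = −5312.5455
Stage 4 [92T→60T]: ω = 5312.5455×92/60 = 8145.9030 rpm, dir flips to +; running = +8145.9030

+8145.9030 rpm (same as input, |ω| = 8145.9030 rpm)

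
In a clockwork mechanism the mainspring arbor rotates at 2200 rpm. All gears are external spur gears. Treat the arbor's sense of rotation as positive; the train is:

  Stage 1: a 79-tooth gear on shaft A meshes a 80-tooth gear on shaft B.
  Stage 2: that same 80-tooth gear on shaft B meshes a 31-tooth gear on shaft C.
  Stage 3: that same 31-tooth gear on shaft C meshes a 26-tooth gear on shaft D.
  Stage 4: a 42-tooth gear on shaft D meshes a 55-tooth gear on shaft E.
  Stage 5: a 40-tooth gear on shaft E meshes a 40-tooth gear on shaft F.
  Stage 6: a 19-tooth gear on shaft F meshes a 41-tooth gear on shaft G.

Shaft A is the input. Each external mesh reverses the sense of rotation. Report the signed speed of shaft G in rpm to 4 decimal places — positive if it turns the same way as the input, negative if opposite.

Stage 1 [79T→80T]: ω = 2200.0000×79/80 = 2172.5000 rpm, dir flips to −; running = −2172.5000
Stage 2 [80T→31T]: ω = 2172.5000×80/31 = 5606.4516 rpm, dir flips to +; running = +5606.4516
Stage 3 [31T→26T]: ω = 5606.4516×31/26 = 6684.6154 rpm, dir flips to −; running = −6684.6154
Stage 4 [42T→55T]: ω = 6684.6154×42/55 = 5104.6154 rpm, dir flips to +; running = +5104.6154
Stage 5 [40T→40T]: ω = 5104.6154×40/40 = 5104.6154 rpm, dir flips to −; running = −5104.6154
Stage 6 [19T→41T]: ω = 5104.6154×19/41 = 2365.5535 rpm, dir flips to +; running = +2365.5535

+2365.5535 rpm (same as input, |ω| = 2365.5535 rpm)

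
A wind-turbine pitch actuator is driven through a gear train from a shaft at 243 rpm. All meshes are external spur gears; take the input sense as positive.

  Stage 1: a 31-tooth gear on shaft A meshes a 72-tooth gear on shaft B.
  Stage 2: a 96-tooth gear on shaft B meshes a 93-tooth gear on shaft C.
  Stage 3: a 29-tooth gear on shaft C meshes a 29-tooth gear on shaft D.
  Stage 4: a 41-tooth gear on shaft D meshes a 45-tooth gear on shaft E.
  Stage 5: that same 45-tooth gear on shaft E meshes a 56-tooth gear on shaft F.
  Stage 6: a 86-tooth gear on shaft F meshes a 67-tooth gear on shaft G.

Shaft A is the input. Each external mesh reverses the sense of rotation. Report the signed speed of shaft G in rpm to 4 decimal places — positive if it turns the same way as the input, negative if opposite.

Stage 1 [31T→72T]: ω = 243.0000×31/72 = 104.6250 rpm, dir flips to −; running = −104.6250
Stage 2 [96T→93T]: ω = 104.6250×96/93 = 108.0000 rpm, dir flips to +; running = +108.0000
Stage 3 [29T→29T]: ω = 108.0000×29/29 = 108.0000 rpm, dir flips to −; running = −108.0000
Stage 4 [41T→45T]: ω = 108.0000×41/45 = 98.4000 rpm, dir flips to +; running = +98.4000
Stage 5 [45T→56T]: ω = 98.4000×45/56 = 79.0714 rpm, dir flips to −; running = −79.0714
Stage 6 [86T→67T]: ω = 79.0714×86/67 = 101.4947 rpm, dir flips to +; running = +101.4947

+101.4947 rpm (same as input, |ω| = 101.4947 rpm)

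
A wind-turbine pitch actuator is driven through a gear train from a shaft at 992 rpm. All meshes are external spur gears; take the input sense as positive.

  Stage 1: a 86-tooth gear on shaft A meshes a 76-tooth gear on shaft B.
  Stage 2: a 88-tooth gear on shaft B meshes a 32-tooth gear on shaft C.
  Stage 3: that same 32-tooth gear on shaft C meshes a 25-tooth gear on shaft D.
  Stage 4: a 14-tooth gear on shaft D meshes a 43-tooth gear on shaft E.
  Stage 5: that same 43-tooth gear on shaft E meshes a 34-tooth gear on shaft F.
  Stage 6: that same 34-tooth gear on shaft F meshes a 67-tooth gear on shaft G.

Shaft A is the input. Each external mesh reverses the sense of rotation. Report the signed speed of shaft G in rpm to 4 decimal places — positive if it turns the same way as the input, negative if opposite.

Stage 1 [86T→76T]: ω = 992.0000×86/76 = 1122.5263 rpm, dir flips to −; running = −1122.5263
Stage 2 [88T→32T]: ω = 1122.5263×88/32 = 3086.9474 rpm, dir flips to +; running = +3086.9474
Stage 3 [32T→25T]: ω = 3086.9474×32/25 = 3951.2926 rpm, dir flips to −; running = −3951.2926
Stage 4 [14T→43T]: ω = 3951.2926×14/43 = 1286.4674 rpm, dir flips to +; running = +1286.4674
Stage 5 [43T→34T]: ω = 1286.4674×43/34 = 1627.0028 rpm, dir flips to −; running = −1627.0028
Stage 6 [34T→67T]: ω = 1627.0028×34/67 = 825.6432 rpm, dir flips to +; running = +825.6432

+825.6432 rpm (same as input, |ω| = 825.6432 rpm)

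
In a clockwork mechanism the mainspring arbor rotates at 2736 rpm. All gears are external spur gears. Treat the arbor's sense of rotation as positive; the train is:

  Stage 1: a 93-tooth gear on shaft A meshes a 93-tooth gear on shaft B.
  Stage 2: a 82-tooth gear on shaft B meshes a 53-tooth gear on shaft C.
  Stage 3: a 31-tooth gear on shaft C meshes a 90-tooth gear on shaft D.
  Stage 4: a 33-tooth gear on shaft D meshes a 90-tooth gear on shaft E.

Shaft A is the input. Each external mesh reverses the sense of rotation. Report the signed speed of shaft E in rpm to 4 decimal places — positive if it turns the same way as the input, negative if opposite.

Stage 1 [93T→93T]: ω = 2736.0000×93/93 = 2736.0000 rpm, dir flips to −; running = −2736.0000
Stage 2 [82T→53T]: ω = 2736.0000×82/53 = 4233.0566 rpm, dir flips to +; running = +4233.0566
Stage 3 [31T→90T]: ω = 4233.0566×31/90 = 1458.0528 rpm, dir flips to −; running = −1458.0528
Stage 4 [33T→90T]: ω = 1458.0528×33/90 = 534.6194 rpm, dir flips to +; running = +534.6194

+534.6194 rpm (same as input, |ω| = 534.6194 rpm)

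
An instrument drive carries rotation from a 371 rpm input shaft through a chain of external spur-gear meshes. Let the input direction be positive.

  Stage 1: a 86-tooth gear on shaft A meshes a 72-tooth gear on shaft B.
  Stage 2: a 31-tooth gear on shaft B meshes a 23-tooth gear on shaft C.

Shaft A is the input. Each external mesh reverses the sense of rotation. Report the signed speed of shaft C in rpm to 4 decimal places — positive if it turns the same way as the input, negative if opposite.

+597.2742 rpm (same as input, |ω| = 597.2742 rpm)

Stage 1 [86T→72T]: ω = 371.0000×86/72 = 443.1389 rpm, dir flips to −; running = −443.1389
Stage 2 [31T→23T]: ω = 443.1389×31/23 = 597.2742 rpm, dir flips to +; running = +597.2742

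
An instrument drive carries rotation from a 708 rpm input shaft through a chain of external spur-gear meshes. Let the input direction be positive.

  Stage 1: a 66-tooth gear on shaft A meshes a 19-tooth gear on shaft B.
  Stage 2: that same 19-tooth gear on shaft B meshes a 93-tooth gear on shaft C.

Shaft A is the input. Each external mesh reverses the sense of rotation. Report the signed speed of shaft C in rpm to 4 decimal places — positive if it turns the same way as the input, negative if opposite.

+502.4516 rpm (same as input, |ω| = 502.4516 rpm)

Stage 1 [66T→19T]: ω = 708.0000×66/19 = 2459.3684 rpm, dir flips to −; running = −2459.3684
Stage 2 [19T→93T]: ω = 2459.3684×19/93 = 502.4516 rpm, dir flips to +; running = +502.4516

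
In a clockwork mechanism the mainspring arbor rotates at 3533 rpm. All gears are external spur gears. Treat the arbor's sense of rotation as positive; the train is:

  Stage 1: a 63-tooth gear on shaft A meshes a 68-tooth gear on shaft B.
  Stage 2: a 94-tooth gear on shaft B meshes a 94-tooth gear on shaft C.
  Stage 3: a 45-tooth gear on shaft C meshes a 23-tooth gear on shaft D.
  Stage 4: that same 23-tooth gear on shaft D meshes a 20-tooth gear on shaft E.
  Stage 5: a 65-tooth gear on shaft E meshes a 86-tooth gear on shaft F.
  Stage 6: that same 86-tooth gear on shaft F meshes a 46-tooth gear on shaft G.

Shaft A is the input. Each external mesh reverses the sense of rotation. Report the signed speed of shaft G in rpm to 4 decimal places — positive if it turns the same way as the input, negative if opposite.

+10406.7068 rpm (same as input, |ω| = 10406.7068 rpm)

Stage 1 [63T→68T]: ω = 3533.0000×63/68 = 3273.2206 rpm, dir flips to −; running = −3273.2206
Stage 2 [94T→94T]: ω = 3273.2206×94/94 = 3273.2206 rpm, dir flips to +; running = +3273.2206
Stage 3 [45T→23T]: ω = 3273.2206×45/23 = 6404.1272 rpm, dir flips to −; running = −6404.1272
Stage 4 [23T→20T]: ω = 6404.1272×23/20 = 7364.7463 rpm, dir flips to +; running = +7364.7463
Stage 5 [65T→86T]: ω = 7364.7463×65/86 = 5566.3780 rpm, dir flips to −; running = −5566.3780
Stage 6 [86T→46T]: ω = 5566.3780×86/46 = 10406.7068 rpm, dir flips to +; running = +10406.7068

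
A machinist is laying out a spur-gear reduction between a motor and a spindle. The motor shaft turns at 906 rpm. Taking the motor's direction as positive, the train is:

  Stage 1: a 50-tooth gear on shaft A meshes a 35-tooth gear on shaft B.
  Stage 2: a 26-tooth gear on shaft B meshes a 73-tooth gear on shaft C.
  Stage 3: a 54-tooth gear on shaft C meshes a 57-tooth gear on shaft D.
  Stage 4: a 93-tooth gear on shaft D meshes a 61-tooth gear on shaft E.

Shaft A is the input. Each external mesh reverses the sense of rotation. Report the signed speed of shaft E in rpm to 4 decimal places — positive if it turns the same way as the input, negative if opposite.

+665.8136 rpm (same as input, |ω| = 665.8136 rpm)

Stage 1 [50T→35T]: ω = 906.0000×50/35 = 1294.2857 rpm, dir flips to −; running = −1294.2857
Stage 2 [26T→73T]: ω = 1294.2857×26/73 = 460.9785 rpm, dir flips to +; running = +460.9785
Stage 3 [54T→57T]: ω = 460.9785×54/57 = 436.7164 rpm, dir flips to −; running = −436.7164
Stage 4 [93T→61T]: ω = 436.7164×93/61 = 665.8136 rpm, dir flips to +; running = +665.8136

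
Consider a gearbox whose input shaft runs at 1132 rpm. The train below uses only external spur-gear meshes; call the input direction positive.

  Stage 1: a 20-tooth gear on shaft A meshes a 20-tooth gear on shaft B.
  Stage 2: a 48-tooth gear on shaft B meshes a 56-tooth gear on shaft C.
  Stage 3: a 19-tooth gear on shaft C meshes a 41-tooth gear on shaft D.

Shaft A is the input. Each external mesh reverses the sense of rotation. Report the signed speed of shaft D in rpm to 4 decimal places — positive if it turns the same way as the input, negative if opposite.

Stage 1 [20T→20T]: ω = 1132.0000×20/20 = 1132.0000 rpm, dir flips to −; running = −1132.0000
Stage 2 [48T→56T]: ω = 1132.0000×48/56 = 970.2857 rpm, dir flips to +; running = +970.2857
Stage 3 [19T→41T]: ω = 970.2857×19/41 = 449.6446 rpm, dir flips to −; running = −449.6446

-449.6446 rpm (opposite to input, |ω| = 449.6446 rpm)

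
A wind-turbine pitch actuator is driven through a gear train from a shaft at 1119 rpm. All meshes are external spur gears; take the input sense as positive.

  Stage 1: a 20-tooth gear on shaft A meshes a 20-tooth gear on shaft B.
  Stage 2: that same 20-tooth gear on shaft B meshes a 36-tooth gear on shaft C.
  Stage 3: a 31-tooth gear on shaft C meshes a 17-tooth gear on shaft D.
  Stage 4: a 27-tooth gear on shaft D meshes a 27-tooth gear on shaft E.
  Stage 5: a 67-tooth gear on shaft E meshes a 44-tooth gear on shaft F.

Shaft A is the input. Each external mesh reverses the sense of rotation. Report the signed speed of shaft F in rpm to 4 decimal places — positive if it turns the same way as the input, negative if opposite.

Stage 1 [20T→20T]: ω = 1119.0000×20/20 = 1119.0000 rpm, dir flips to −; running = −1119.0000
Stage 2 [20T→36T]: ω = 1119.0000×20/36 = 621.6667 rpm, dir flips to +; running = +621.6667
Stage 3 [31T→17T]: ω = 621.6667×31/17 = 1133.6275 rpm, dir flips to −; running = −1133.6275
Stage 4 [27T→27T]: ω = 1133.6275×27/27 = 1133.6275 rpm, dir flips to +; running = +1133.6275
Stage 5 [67T→44T]: ω = 1133.6275×67/44 = 1726.2054 rpm, dir flips to −; running = −1726.2054

-1726.2054 rpm (opposite to input, |ω| = 1726.2054 rpm)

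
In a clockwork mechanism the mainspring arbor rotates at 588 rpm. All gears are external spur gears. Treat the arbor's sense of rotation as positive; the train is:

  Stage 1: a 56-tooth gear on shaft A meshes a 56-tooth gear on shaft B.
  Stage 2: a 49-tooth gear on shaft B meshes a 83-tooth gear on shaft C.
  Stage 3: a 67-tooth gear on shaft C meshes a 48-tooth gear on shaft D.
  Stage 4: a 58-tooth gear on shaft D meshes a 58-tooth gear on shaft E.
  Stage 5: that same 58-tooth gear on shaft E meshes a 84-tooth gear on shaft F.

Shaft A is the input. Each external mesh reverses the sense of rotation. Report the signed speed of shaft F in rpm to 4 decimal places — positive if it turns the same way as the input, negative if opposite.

Stage 1 [56T→56T]: ω = 588.0000×56/56 = 588.0000 rpm, dir flips to −; running = −588.0000
Stage 2 [49T→83T]: ω = 588.0000×49/83 = 347.1325 rpm, dir flips to +; running = +347.1325
Stage 3 [67T→48T]: ω = 347.1325×67/48 = 484.5392 rpm, dir flips to −; running = −484.5392
Stage 4 [58T→58T]: ω = 484.5392×58/58 = 484.5392 rpm, dir flips to +; running = +484.5392
Stage 5 [58T→84T]: ω = 484.5392×58/84 = 334.5628 rpm, dir flips to −; running = −334.5628

-334.5628 rpm (opposite to input, |ω| = 334.5628 rpm)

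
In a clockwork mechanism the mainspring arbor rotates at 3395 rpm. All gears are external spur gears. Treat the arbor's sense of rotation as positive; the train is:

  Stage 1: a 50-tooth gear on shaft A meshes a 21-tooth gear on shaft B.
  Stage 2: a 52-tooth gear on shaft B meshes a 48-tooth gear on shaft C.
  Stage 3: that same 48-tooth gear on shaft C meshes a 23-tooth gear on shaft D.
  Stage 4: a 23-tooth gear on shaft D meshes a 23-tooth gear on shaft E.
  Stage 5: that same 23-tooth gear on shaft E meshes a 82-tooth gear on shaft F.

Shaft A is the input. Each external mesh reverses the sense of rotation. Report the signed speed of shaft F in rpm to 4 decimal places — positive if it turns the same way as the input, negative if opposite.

-5126.0163 rpm (opposite to input, |ω| = 5126.0163 rpm)

Stage 1 [50T→21T]: ω = 3395.0000×50/21 = 8083.3333 rpm, dir flips to −; running = −8083.3333
Stage 2 [52T→48T]: ω = 8083.3333×52/48 = 8756.9444 rpm, dir flips to +; running = +8756.9444
Stage 3 [48T→23T]: ω = 8756.9444×48/23 = 18275.3623 rpm, dir flips to −; running = −18275.3623
Stage 4 [23T→23T]: ω = 18275.3623×23/23 = 18275.3623 rpm, dir flips to +; running = +18275.3623
Stage 5 [23T→82T]: ω = 18275.3623×23/82 = 5126.0163 rpm, dir flips to −; running = −5126.0163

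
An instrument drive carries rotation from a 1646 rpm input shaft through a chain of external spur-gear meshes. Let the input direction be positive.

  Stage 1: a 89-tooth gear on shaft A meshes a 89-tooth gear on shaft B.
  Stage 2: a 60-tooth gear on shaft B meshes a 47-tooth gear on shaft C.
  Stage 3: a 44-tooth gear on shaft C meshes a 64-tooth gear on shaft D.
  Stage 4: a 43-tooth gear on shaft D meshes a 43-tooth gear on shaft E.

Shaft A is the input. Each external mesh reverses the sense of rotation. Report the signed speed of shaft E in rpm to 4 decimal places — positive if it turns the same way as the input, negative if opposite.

+1444.6277 rpm (same as input, |ω| = 1444.6277 rpm)

Stage 1 [89T→89T]: ω = 1646.0000×89/89 = 1646.0000 rpm, dir flips to −; running = −1646.0000
Stage 2 [60T→47T]: ω = 1646.0000×60/47 = 2101.2766 rpm, dir flips to +; running = +2101.2766
Stage 3 [44T→64T]: ω = 2101.2766×44/64 = 1444.6277 rpm, dir flips to −; running = −1444.6277
Stage 4 [43T→43T]: ω = 1444.6277×43/43 = 1444.6277 rpm, dir flips to +; running = +1444.6277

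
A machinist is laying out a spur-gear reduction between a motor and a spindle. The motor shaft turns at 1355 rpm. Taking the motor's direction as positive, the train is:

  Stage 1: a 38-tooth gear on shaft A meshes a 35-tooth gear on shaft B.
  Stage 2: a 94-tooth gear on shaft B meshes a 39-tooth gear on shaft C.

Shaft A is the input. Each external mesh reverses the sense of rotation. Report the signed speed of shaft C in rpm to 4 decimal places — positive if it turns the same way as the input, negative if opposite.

+3545.8315 rpm (same as input, |ω| = 3545.8315 rpm)

Stage 1 [38T→35T]: ω = 1355.0000×38/35 = 1471.1429 rpm, dir flips to −; running = −1471.1429
Stage 2 [94T→39T]: ω = 1471.1429×94/39 = 3545.8315 rpm, dir flips to +; running = +3545.8315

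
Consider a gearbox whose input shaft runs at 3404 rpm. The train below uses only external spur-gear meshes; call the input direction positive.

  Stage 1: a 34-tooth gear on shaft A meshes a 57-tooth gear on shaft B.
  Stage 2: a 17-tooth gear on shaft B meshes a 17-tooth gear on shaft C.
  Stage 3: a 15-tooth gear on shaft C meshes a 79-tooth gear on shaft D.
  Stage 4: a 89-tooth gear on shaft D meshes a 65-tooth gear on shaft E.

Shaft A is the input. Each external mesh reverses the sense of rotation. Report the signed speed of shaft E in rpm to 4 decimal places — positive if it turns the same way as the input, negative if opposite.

Stage 1 [34T→57T]: ω = 3404.0000×34/57 = 2030.4561 rpm, dir flips to −; running = −2030.4561
Stage 2 [17T→17T]: ω = 2030.4561×17/17 = 2030.4561 rpm, dir flips to +; running = +2030.4561
Stage 3 [15T→79T]: ω = 2030.4561×15/79 = 385.5296 rpm, dir flips to −; running = −385.5296
Stage 4 [89T→65T]: ω = 385.5296×89/65 = 527.8791 rpm, dir flips to +; running = +527.8791

+527.8791 rpm (same as input, |ω| = 527.8791 rpm)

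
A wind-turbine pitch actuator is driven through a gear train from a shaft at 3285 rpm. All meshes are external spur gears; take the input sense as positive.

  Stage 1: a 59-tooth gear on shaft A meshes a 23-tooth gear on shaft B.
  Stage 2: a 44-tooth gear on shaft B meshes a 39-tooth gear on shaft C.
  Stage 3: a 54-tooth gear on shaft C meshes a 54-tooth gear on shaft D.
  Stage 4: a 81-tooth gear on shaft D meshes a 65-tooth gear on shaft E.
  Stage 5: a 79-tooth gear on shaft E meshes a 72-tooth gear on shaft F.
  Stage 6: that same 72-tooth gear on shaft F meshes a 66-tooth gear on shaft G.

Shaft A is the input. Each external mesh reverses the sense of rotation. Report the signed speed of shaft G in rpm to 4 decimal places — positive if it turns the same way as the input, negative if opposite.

Stage 1 [59T→23T]: ω = 3285.0000×59/23 = 8426.7391 rpm, dir flips to −; running = −8426.7391
Stage 2 [44T→39T]: ω = 8426.7391×44/39 = 9507.0903 rpm, dir flips to +; running = +9507.0903
Stage 3 [54T→54T]: ω = 9507.0903×54/54 = 9507.0903 rpm, dir flips to −; running = −9507.0903
Stage 4 [81T→65T]: ω = 9507.0903×81/65 = 11847.2971 rpm, dir flips to +; running = +11847.2971
Stage 5 [79T→72T]: ω = 11847.2971×79/72 = 12999.1177 rpm, dir flips to −; running = −12999.1177
Stage 6 [72T→66T]: ω = 12999.1177×72/66 = 14180.8557 rpm, dir flips to +; running = +14180.8557

+14180.8557 rpm (same as input, |ω| = 14180.8557 rpm)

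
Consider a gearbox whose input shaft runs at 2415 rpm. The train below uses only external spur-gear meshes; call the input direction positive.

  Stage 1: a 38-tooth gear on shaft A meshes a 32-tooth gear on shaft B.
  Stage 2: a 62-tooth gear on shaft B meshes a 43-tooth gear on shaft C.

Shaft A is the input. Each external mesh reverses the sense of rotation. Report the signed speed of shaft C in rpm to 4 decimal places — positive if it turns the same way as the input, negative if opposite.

Stage 1 [38T→32T]: ω = 2415.0000×38/32 = 2867.8125 rpm, dir flips to −; running = −2867.8125
Stage 2 [62T→43T]: ω = 2867.8125×62/43 = 4134.9855 rpm, dir flips to +; running = +4134.9855

+4134.9855 rpm (same as input, |ω| = 4134.9855 rpm)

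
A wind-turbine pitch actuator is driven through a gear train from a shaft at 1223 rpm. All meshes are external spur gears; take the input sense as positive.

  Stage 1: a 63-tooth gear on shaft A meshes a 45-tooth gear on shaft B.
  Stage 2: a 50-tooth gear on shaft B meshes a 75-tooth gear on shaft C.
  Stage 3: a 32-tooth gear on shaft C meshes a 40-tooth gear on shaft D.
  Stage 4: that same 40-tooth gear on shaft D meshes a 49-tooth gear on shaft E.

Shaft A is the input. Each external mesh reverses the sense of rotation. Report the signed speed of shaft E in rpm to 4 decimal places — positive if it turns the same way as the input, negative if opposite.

Stage 1 [63T→45T]: ω = 1223.0000×63/45 = 1712.2000 rpm, dir flips to −; running = −1712.2000
Stage 2 [50T→75T]: ω = 1712.2000×50/75 = 1141.4667 rpm, dir flips to +; running = +1141.4667
Stage 3 [32T→40T]: ω = 1141.4667×32/40 = 913.1733 rpm, dir flips to −; running = −913.1733
Stage 4 [40T→49T]: ω = 913.1733×40/49 = 745.4476 rpm, dir flips to +; running = +745.4476

+745.4476 rpm (same as input, |ω| = 745.4476 rpm)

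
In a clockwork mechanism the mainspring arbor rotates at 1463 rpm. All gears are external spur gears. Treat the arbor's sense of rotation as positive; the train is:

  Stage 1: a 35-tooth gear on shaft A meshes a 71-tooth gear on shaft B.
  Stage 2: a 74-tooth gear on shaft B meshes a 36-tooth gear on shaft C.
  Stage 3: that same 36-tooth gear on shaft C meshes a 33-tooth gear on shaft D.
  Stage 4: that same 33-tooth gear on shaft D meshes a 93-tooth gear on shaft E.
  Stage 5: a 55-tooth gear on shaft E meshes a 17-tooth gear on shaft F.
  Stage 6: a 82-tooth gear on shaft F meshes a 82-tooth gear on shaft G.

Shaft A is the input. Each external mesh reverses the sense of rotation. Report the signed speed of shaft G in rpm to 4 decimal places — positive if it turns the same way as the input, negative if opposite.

Stage 1 [35T→71T]: ω = 1463.0000×35/71 = 721.1972 rpm, dir flips to −; running = −721.1972
Stage 2 [74T→36T]: ω = 721.1972×74/36 = 1482.4609 rpm, dir flips to +; running = +1482.4609
Stage 3 [36T→33T]: ω = 1482.4609×36/33 = 1617.2300 rpm, dir flips to −; running = −1617.2300
Stage 4 [33T→93T]: ω = 1617.2300×33/93 = 573.8558 rpm, dir flips to +; running = +573.8558
Stage 5 [55T→17T]: ω = 573.8558×55/17 = 1856.5924 rpm, dir flips to −; running = −1856.5924
Stage 6 [82T→82T]: ω = 1856.5924×82/82 = 1856.5924 rpm, dir flips to +; running = +1856.5924

+1856.5924 rpm (same as input, |ω| = 1856.5924 rpm)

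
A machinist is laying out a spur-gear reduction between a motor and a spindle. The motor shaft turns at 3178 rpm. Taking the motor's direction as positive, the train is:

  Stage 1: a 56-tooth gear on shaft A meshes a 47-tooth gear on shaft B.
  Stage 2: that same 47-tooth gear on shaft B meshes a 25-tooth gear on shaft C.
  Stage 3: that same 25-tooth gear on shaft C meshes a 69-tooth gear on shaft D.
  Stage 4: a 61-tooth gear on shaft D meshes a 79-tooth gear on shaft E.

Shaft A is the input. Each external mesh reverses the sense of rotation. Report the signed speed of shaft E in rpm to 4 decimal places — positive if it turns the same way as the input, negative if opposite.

+1991.5700 rpm (same as input, |ω| = 1991.5700 rpm)

Stage 1 [56T→47T]: ω = 3178.0000×56/47 = 3786.5532 rpm, dir flips to −; running = −3786.5532
Stage 2 [47T→25T]: ω = 3786.5532×47/25 = 7118.7200 rpm, dir flips to +; running = +7118.7200
Stage 3 [25T→69T]: ω = 7118.7200×25/69 = 2579.2464 rpm, dir flips to −; running = −2579.2464
Stage 4 [61T→79T]: ω = 2579.2464×61/79 = 1991.5700 rpm, dir flips to +; running = +1991.5700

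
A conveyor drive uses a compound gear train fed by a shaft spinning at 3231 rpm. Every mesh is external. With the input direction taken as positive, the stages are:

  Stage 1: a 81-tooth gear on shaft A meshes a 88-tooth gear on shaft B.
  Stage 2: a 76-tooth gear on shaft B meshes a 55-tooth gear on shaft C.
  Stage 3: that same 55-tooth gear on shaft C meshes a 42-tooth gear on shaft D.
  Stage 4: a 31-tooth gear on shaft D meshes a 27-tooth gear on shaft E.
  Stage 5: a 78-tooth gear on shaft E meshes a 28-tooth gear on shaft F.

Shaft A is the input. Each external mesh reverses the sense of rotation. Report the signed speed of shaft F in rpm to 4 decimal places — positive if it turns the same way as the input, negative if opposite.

-17212.2683 rpm (opposite to input, |ω| = 17212.2683 rpm)

Stage 1 [81T→88T]: ω = 3231.0000×81/88 = 2973.9886 rpm, dir flips to −; running = −2973.9886
Stage 2 [76T→55T]: ω = 2973.9886×76/55 = 4109.5116 rpm, dir flips to +; running = +4109.5116
Stage 3 [55T→42T]: ω = 4109.5116×55/42 = 5381.5032 rpm, dir flips to −; running = −5381.5032
Stage 4 [31T→27T]: ω = 5381.5032×31/27 = 6178.7630 rpm, dir flips to +; running = +6178.7630
Stage 5 [78T→28T]: ω = 6178.7630×78/28 = 17212.2683 rpm, dir flips to −; running = −17212.2683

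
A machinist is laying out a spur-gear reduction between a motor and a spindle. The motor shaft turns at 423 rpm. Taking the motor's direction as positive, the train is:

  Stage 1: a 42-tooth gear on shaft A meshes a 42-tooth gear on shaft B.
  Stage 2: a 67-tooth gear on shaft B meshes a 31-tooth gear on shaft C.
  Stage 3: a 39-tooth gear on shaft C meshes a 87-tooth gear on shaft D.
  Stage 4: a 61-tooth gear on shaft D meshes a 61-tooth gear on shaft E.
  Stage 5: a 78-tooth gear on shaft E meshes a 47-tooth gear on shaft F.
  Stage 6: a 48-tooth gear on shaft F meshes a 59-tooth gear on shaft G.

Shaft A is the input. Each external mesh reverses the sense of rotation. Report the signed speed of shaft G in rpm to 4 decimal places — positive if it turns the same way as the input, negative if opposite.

Stage 1 [42T→42T]: ω = 423.0000×42/42 = 423.0000 rpm, dir flips to −; running = −423.0000
Stage 2 [67T→31T]: ω = 423.0000×67/31 = 914.2258 rpm, dir flips to +; running = +914.2258
Stage 3 [39T→87T]: ω = 914.2258×39/87 = 409.8254 rpm, dir flips to −; running = −409.8254
Stage 4 [61T→61T]: ω = 409.8254×61/61 = 409.8254 rpm, dir flips to +; running = +409.8254
Stage 5 [78T→47T]: ω = 409.8254×78/47 = 680.1357 rpm, dir flips to −; running = −680.1357
Stage 6 [48T→59T]: ω = 680.1357×48/59 = 553.3307 rpm, dir flips to +; running = +553.3307

+553.3307 rpm (same as input, |ω| = 553.3307 rpm)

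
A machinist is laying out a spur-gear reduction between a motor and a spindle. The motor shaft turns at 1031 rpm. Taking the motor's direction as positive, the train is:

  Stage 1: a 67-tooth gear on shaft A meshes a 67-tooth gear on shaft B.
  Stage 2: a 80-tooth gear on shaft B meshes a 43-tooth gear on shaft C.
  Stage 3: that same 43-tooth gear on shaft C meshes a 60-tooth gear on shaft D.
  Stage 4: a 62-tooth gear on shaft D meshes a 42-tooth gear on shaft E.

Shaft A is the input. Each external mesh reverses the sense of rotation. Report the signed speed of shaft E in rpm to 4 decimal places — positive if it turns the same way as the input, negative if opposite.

Stage 1 [67T→67T]: ω = 1031.0000×67/67 = 1031.0000 rpm, dir flips to −; running = −1031.0000
Stage 2 [80T→43T]: ω = 1031.0000×80/43 = 1918.1395 rpm, dir flips to +; running = +1918.1395
Stage 3 [43T→60T]: ω = 1918.1395×43/60 = 1374.6667 rpm, dir flips to −; running = −1374.6667
Stage 4 [62T→42T]: ω = 1374.6667×62/42 = 2029.2698 rpm, dir flips to +; running = +2029.2698

+2029.2698 rpm (same as input, |ω| = 2029.2698 rpm)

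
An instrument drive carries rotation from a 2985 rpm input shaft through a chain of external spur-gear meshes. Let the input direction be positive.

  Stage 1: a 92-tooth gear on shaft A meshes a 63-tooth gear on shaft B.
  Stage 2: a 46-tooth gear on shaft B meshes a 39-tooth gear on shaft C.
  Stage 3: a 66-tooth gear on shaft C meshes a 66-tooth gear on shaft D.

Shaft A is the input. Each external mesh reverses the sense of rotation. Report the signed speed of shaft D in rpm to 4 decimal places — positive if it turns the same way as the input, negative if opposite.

-5141.4408 rpm (opposite to input, |ω| = 5141.4408 rpm)

Stage 1 [92T→63T]: ω = 2985.0000×92/63 = 4359.0476 rpm, dir flips to −; running = −4359.0476
Stage 2 [46T→39T]: ω = 4359.0476×46/39 = 5141.4408 rpm, dir flips to +; running = +5141.4408
Stage 3 [66T→66T]: ω = 5141.4408×66/66 = 5141.4408 rpm, dir flips to −; running = −5141.4408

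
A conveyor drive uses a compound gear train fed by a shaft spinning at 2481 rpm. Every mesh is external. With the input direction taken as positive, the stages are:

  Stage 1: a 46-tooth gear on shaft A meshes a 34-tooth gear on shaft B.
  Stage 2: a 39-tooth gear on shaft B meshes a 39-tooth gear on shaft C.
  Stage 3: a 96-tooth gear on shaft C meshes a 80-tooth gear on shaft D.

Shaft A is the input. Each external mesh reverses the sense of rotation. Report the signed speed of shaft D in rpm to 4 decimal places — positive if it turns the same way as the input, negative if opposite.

Stage 1 [46T→34T]: ω = 2481.0000×46/34 = 3356.6471 rpm, dir flips to −; running = −3356.6471
Stage 2 [39T→39T]: ω = 3356.6471×39/39 = 3356.6471 rpm, dir flips to +; running = +3356.6471
Stage 3 [96T→80T]: ω = 3356.6471×96/80 = 4027.9765 rpm, dir flips to −; running = −4027.9765

-4027.9765 rpm (opposite to input, |ω| = 4027.9765 rpm)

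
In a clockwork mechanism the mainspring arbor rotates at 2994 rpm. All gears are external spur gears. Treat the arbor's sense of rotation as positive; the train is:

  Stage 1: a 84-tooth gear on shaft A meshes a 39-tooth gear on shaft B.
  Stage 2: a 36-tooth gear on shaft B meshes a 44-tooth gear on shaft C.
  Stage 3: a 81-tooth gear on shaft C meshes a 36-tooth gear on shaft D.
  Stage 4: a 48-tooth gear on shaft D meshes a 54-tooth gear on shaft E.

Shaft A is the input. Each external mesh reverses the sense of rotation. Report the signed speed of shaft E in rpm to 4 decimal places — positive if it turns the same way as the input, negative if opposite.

Stage 1 [84T→39T]: ω = 2994.0000×84/39 = 6448.6154 rpm, dir flips to −; running = −6448.6154
Stage 2 [36T→44T]: ω = 6448.6154×36/44 = 5276.1399 rpm, dir flips to +; running = +5276.1399
Stage 3 [81T→36T]: ω = 5276.1399×81/36 = 11871.3147 rpm, dir flips to −; running = −11871.3147
Stage 4 [48T→54T]: ω = 11871.3147×48/54 = 10552.2797 rpm, dir flips to +; running = +10552.2797

+10552.2797 rpm (same as input, |ω| = 10552.2797 rpm)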